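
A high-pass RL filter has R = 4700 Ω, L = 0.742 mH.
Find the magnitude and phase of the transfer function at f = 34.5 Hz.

Step 1 — Angular frequency: ω = 2π·34.5 = 216.8 rad/s.
Step 2 — Transfer function: H(jω) = jωL/(R + jωL).
Step 3 — Numerator jωL = j·0.1608; denominator R + jωL = 4700 + j0.1608.
Step 4 — H = 1.171e-09 + j3.422e-05.
Step 5 — Magnitude: |H| = 3.422e-05 (-89.3 dB); phase: φ = 90.0°.

|H| = 3.422e-05 (-89.3 dB), φ = 90.0°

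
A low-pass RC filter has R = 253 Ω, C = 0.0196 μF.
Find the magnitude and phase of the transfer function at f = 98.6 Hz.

Step 1 — Angular frequency: ω = 2π·98.6 = 619.5 rad/s.
Step 2 — Transfer function: H(jω) = 1/(1 + jωRC).
Step 3 — Denominator: 1 + jωRC = 1 + j·619.5·253·1.96e-08 = 1 + j0.003072.
Step 4 — H = 1 - j0.003072.
Step 5 — Magnitude: |H| = 1 (-0.0 dB); phase: φ = -0.2°.

|H| = 1 (-0.0 dB), φ = -0.2°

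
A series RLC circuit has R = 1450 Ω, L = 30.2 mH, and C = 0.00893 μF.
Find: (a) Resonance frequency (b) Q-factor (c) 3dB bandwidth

Step 1 — Resonance: ω₀ = 1/√(LC) = 1/√(0.0302·8.93e-09) = 6.089e+04 rad/s.
Step 2 — f₀ = ω₀/(2π) = 9691 Hz.
Step 3 — Series Q: Q = ω₀L/R = 6.089e+04·0.0302/1450 = 1.268.
Step 4 — Bandwidth: Δω = ω₀/Q = 4.801e+04 rad/s; BW = Δω/(2π) = 7642 Hz.

(a) f₀ = 9691 Hz  (b) Q = 1.268  (c) BW = 7642 Hz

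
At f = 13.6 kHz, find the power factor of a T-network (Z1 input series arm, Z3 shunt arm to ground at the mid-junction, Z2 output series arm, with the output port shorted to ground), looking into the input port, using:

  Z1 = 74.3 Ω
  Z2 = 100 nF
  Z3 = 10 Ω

Step 1 — Angular frequency: ω = 2π·f = 2π·1.36e+04 = 8.545e+04 rad/s.
Step 2 — Component impedances:
  Z1: Z = R = 74.3 Ω
  Z2: Z = 1/(jωC) = -j/(ω·C) = 0 - j117 Ω
  Z3: Z = R = 10 Ω
Step 3 — With the output port shorted to ground, the output series arm Z2 runs from the junction to ground; the shunt arm Z3 also runs from the junction to ground. They appear in parallel: Z3 || Z2 = 9.928 - j0.8483 Ω.
Step 4 — Series with input arm Z1: Z_in = Z1 + (Z3 || Z2) = 84.23 - j0.8483 Ω = 84.23∠-0.6° Ω.
Step 5 — Power factor: PF = cos(φ) = Re(Z)/|Z| = 84.2275/84.2318 = 0.9999.
Step 6 — Type: Im(Z) = -0.8483 ⇒ leading (phase φ = -0.6°).

PF = 0.9999 (leading, φ = -0.6°)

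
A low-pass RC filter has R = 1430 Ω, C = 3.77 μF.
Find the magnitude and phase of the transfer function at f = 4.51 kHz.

Step 1 — Angular frequency: ω = 2π·4510 = 2.834e+04 rad/s.
Step 2 — Transfer function: H(jω) = 1/(1 + jωRC).
Step 3 — Denominator: 1 + jωRC = 1 + j·2.834e+04·1430·3.77e-06 = 1 + j152.8.
Step 4 — H = 4.285e-05 - j0.006546.
Step 5 — Magnitude: |H| = 0.006546 (-43.7 dB); phase: φ = -89.6°.

|H| = 0.006546 (-43.7 dB), φ = -89.6°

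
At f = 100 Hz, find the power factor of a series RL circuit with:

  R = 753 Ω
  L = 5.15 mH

Step 1 — Angular frequency: ω = 2π·f = 2π·100 = 628.3 rad/s.
Step 2 — Component impedances:
  R: Z = R = 753 Ω
  L: Z = jωL = j·628.3·0.00515 = 0 + j3.236 Ω
Step 3 — Series combination: Z_total = R + L = 753 + j3.236 Ω = 753∠0.2° Ω.
Step 4 — Power factor: PF = cos(φ) = Re(Z)/|Z| = 753/753 = 1.
Step 5 — Type: Im(Z) = 3.236 ⇒ lagging (phase φ = 0.2°).

PF = 1 (lagging, φ = 0.2°)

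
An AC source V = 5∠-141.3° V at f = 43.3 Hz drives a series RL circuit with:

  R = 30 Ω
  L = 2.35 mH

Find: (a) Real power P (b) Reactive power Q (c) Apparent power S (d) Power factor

Step 1 — Angular frequency: ω = 2π·f = 2π·43.3 = 272.1 rad/s.
Step 2 — Component impedances:
  R: Z = R = 30 Ω
  L: Z = jωL = j·272.1·0.00235 = 0 + j0.6393 Ω
Step 3 — Series combination: Z_total = R + L = 30 + j0.6393 Ω = 30.01∠1.2° Ω.
Step 4 — Source phasor: V = 5∠-141.3° V = -3.902 - j3.126 V.
Step 5 — Current: I = V / Z = -0.1322 - j0.1014 A = 0.1666∠-142.5° A.
Step 6 — Complex power: S = V·I* = 0.833 + j0.01775 VA.
Step 7 — Real power: P = Re(S) = 0.833 W.
Step 8 — Reactive power: Q = Im(S) = 0.01775 VAR.
Step 9 — Apparent power: |S| = 0.8331 VA.
Step 10 — Power factor: PF = P/|S| = 0.9998 (lagging).

(a) P = 0.833 W  (b) Q = 0.01775 VAR  (c) S = 0.8331 VA  (d) PF = 0.9998 (lagging)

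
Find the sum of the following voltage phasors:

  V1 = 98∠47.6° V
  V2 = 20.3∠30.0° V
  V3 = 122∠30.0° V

Step 1 — Convert each phasor to rectangular form:
  V1 = 98·(cos(47.6°) + j·sin(47.6°)) = 66.08 + j72.37 V
  V2 = 20.3·(cos(30.0°) + j·sin(30.0°)) = 17.58 + j10.15 V
  V3 = 122·(cos(30.0°) + j·sin(30.0°)) = 105.7 + j61 V
Step 2 — Sum components: V_total = 189.3 + j143.5 V.
Step 3 — Convert to polar: |V_total| = 237.6 V, ∠V_total = 37.2°.

V_total = 237.6∠37.2° V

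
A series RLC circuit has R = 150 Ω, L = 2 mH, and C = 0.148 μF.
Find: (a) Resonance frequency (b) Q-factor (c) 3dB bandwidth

Step 1 — Resonance: ω₀ = 1/√(LC) = 1/√(0.002·1.48e-07) = 5.812e+04 rad/s.
Step 2 — f₀ = ω₀/(2π) = 9251 Hz.
Step 3 — Series Q: Q = ω₀L/R = 5.812e+04·0.002/150 = 0.775.
Step 4 — Bandwidth: Δω = ω₀/Q = 7.5e+04 rad/s; BW = Δω/(2π) = 1.194e+04 Hz.

(a) f₀ = 9251 Hz  (b) Q = 0.775  (c) BW = 1.194e+04 Hz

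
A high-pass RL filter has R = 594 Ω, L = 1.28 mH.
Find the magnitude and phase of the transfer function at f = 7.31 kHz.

Step 1 — Angular frequency: ω = 2π·7310 = 4.593e+04 rad/s.
Step 2 — Transfer function: H(jω) = jωL/(R + jωL).
Step 3 — Numerator jωL = j·58.79; denominator R + jωL = 594 + j58.79.
Step 4 — H = 0.009701 + j0.09801.
Step 5 — Magnitude: |H| = 0.09849 (-20.1 dB); phase: φ = 84.3°.

|H| = 0.09849 (-20.1 dB), φ = 84.3°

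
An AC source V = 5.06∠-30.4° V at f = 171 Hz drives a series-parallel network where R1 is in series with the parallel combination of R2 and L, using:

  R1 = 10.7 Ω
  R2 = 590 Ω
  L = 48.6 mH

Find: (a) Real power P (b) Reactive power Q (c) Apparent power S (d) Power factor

Step 1 — Angular frequency: ω = 2π·f = 2π·171 = 1074 rad/s.
Step 2 — Component impedances:
  R1: Z = R = 10.7 Ω
  R2: Z = R = 590 Ω
  L: Z = jωL = j·1074·0.0486 = 0 + j52.22 Ω
Step 3 — Parallel branch: R2 || L = 1/(1/R2 + 1/L) = 4.585 + j51.81 Ω.
Step 4 — Series with R1: Z_total = R1 + (R2 || L) = 15.29 + j51.81 Ω = 54.02∠73.6° Ω.
Step 5 — Source phasor: V = 5.06∠-30.4° V = 4.364 - j2.561 V.
Step 6 — Current: I = V / Z = -0.0226 - j0.0909 A = 0.09367∠-104.0° A.
Step 7 — Complex power: S = V·I* = 0.1341 + j0.4546 VA.
Step 8 — Real power: P = Re(S) = 0.1341 W.
Step 9 — Reactive power: Q = Im(S) = 0.4546 VAR.
Step 10 — Apparent power: |S| = 0.474 VA.
Step 11 — Power factor: PF = P/|S| = 0.283 (lagging).

(a) P = 0.1341 W  (b) Q = 0.4546 VAR  (c) S = 0.474 VA  (d) PF = 0.283 (lagging)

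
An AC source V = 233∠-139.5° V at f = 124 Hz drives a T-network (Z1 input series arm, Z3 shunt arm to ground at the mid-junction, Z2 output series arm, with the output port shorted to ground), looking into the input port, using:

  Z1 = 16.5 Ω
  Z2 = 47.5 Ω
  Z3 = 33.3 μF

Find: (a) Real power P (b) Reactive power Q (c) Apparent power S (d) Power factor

Step 1 — Angular frequency: ω = 2π·f = 2π·124 = 779.1 rad/s.
Step 2 — Component impedances:
  Z1: Z = R = 16.5 Ω
  Z2: Z = R = 47.5 Ω
  Z3: Z = 1/(jωC) = -j/(ω·C) = 0 - j38.54 Ω
Step 3 — With the output port shorted to ground, the output series arm Z2 runs from the junction to ground; the shunt arm Z3 also runs from the junction to ground. They appear in parallel: Z3 || Z2 = 18.86 - j23.24 Ω.
Step 4 — Series with input arm Z1: Z_in = Z1 + (Z3 || Z2) = 35.36 - j23.24 Ω = 42.31∠-33.3° Ω.
Step 5 — Source phasor: V = 233∠-139.5° V = -177.2 - j151.3 V.
Step 6 — Current: I = V / Z = -1.535 - j5.288 A = 5.507∠-106.2° A.
Step 7 — Complex power: S = V·I* = 1072 - j704.7 VA.
Step 8 — Real power: P = Re(S) = 1072 W.
Step 9 — Reactive power: Q = Im(S) = -704.7 VAR.
Step 10 — Apparent power: |S| = 1283 VA.
Step 11 — Power factor: PF = P/|S| = 0.8356 (leading).

(a) P = 1072 W  (b) Q = -704.7 VAR  (c) S = 1283 VA  (d) PF = 0.8356 (leading)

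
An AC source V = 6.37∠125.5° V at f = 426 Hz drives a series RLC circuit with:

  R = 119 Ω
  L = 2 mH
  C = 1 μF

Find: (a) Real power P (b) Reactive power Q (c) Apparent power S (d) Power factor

Step 1 — Angular frequency: ω = 2π·f = 2π·426 = 2677 rad/s.
Step 2 — Component impedances:
  R: Z = R = 119 Ω
  L: Z = jωL = j·2677·0.002 = 0 + j5.353 Ω
  C: Z = 1/(jωC) = -j/(ω·C) = 0 - j373.6 Ω
Step 3 — Series combination: Z_total = R + L + C = 119 - j368.2 Ω = 387∠-72.1° Ω.
Step 4 — Source phasor: V = 6.37∠125.5° V = -3.699 + j5.186 V.
Step 5 — Current: I = V / Z = -0.01569 - j0.004975 A = 0.01646∠-162.4° A.
Step 6 — Complex power: S = V·I* = 0.03224 - j0.09977 VA.
Step 7 — Real power: P = Re(S) = 0.03224 W.
Step 8 — Reactive power: Q = Im(S) = -0.09977 VAR.
Step 9 — Apparent power: |S| = 0.1048 VA.
Step 10 — Power factor: PF = P/|S| = 0.3075 (leading).

(a) P = 0.03224 W  (b) Q = -0.09977 VAR  (c) S = 0.1048 VA  (d) PF = 0.3075 (leading)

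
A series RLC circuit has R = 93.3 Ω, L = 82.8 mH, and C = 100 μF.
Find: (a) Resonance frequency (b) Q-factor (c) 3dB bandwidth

Step 1 — Resonance: ω₀ = 1/√(LC) = 1/√(0.0828·0.0001) = 347.5 rad/s.
Step 2 — f₀ = ω₀/(2π) = 55.31 Hz.
Step 3 — Series Q: Q = ω₀L/R = 347.5·0.0828/93.3 = 0.3084.
Step 4 — Bandwidth: Δω = ω₀/Q = 1127 rad/s; BW = Δω/(2π) = 179.3 Hz.

(a) f₀ = 55.31 Hz  (b) Q = 0.3084  (c) BW = 179.3 Hz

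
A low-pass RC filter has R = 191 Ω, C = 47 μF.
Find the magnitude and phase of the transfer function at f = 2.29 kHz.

Step 1 — Angular frequency: ω = 2π·2290 = 1.439e+04 rad/s.
Step 2 — Transfer function: H(jω) = 1/(1 + jωRC).
Step 3 — Denominator: 1 + jωRC = 1 + j·1.439e+04·191·4.7e-05 = 1 + j129.2.
Step 4 — H = 5.994e-05 - j0.007742.
Step 5 — Magnitude: |H| = 0.007742 (-42.2 dB); phase: φ = -89.6°.

|H| = 0.007742 (-42.2 dB), φ = -89.6°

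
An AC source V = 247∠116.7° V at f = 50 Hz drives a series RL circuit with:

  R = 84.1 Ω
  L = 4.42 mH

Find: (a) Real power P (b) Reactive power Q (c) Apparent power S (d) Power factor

Step 1 — Angular frequency: ω = 2π·f = 2π·50 = 314.2 rad/s.
Step 2 — Component impedances:
  R: Z = R = 84.1 Ω
  L: Z = jωL = j·314.2·0.00442 = 0 + j1.389 Ω
Step 3 — Series combination: Z_total = R + L = 84.1 + j1.389 Ω = 84.11∠0.9° Ω.
Step 4 — Source phasor: V = 247∠116.7° V = -111 + j220.7 V.
Step 5 — Current: I = V / Z = -1.276 + j2.645 A = 2.937∠115.8° A.
Step 6 — Complex power: S = V·I* = 725.2 + j11.97 VA.
Step 7 — Real power: P = Re(S) = 725.2 W.
Step 8 — Reactive power: Q = Im(S) = 11.97 VAR.
Step 9 — Apparent power: |S| = 725.3 VA.
Step 10 — Power factor: PF = P/|S| = 0.9999 (lagging).

(a) P = 725.2 W  (b) Q = 11.97 VAR  (c) S = 725.3 VA  (d) PF = 0.9999 (lagging)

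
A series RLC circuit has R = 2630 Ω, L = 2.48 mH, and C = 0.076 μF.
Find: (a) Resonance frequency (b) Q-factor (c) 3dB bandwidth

Step 1 — Resonance condition Im(Z)=0 gives ω₀ = 1/√(LC).
Step 2 — ω₀ = 1/√(0.00248·7.6e-08) = 7.284e+04 rad/s.
Step 3 — f₀ = ω₀/(2π) = 1.159e+04 Hz.
Step 4 — Series Q: Q = ω₀L/R = 7.284e+04·0.00248/2630 = 0.06869.
Step 5 — 3dB bandwidth: Δω = ω₀/Q = 1.06e+06 rad/s; BW = Δω/(2π) = 1.688e+05 Hz.

(a) f₀ = 1.159e+04 Hz  (b) Q = 0.06869  (c) BW = 1.688e+05 Hz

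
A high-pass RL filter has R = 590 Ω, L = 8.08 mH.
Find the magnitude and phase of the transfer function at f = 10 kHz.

Step 1 — Angular frequency: ω = 2π·1e+04 = 6.283e+04 rad/s.
Step 2 — Transfer function: H(jω) = jωL/(R + jωL).
Step 3 — Numerator jωL = j·507.7; denominator R + jωL = 590 + j507.7.
Step 4 — H = 0.4254 + j0.4944.
Step 5 — Magnitude: |H| = 0.6522 (-3.7 dB); phase: φ = 49.3°.

|H| = 0.6522 (-3.7 dB), φ = 49.3°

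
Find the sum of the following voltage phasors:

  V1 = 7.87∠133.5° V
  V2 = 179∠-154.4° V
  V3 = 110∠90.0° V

Step 1 — Convert each phasor to rectangular form:
  V1 = 7.87·(cos(133.5°) + j·sin(133.5°)) = -5.417 + j5.709 V
  V2 = 179·(cos(-154.4°) + j·sin(-154.4°)) = -161.4 - j77.34 V
  V3 = 110·(cos(90.0°) + j·sin(90.0°)) = 0 + j110 V
Step 2 — Sum components: V_total = -166.8 + j38.37 V.
Step 3 — Convert to polar: |V_total| = 171.2 V, ∠V_total = 167.1°.

V_total = 171.2∠167.1° V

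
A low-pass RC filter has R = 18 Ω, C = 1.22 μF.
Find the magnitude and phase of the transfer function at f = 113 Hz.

Step 1 — Angular frequency: ω = 2π·113 = 710 rad/s.
Step 2 — Transfer function: H(jω) = 1/(1 + jωRC).
Step 3 — Denominator: 1 + jωRC = 1 + j·710·18·1.22e-06 = 1 + j0.01559.
Step 4 — H = 0.9998 - j0.01559.
Step 5 — Magnitude: |H| = 0.9999 (-0.0 dB); phase: φ = -0.9°.

|H| = 0.9999 (-0.0 dB), φ = -0.9°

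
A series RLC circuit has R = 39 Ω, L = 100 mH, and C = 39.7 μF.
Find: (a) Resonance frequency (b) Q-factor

Step 1 — Resonance condition Im(Z)=0 gives ω₀ = 1/√(LC).
Step 2 — ω₀ = 1/√(0.1·3.97e-05) = 501.9 rad/s.
Step 3 — f₀ = ω₀/(2π) = 79.88 Hz.
Step 4 — Series Q: Q = ω₀L/R = 501.9·0.1/39 = 1.287.

(a) f₀ = 79.88 Hz  (b) Q = 1.287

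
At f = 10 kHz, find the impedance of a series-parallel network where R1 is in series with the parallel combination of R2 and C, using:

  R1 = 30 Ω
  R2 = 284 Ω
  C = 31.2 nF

Step 1 — Angular frequency: ω = 2π·f = 2π·1e+04 = 6.283e+04 rad/s.
Step 2 — Component impedances:
  R1: Z = R = 30 Ω
  R2: Z = R = 284 Ω
  C: Z = 1/(jωC) = -j/(ω·C) = 0 - j510.1 Ω
Step 3 — Parallel branch: R2 || C = 1/(1/R2 + 1/C) = 216.8 - j120.7 Ω.
Step 4 — Series with R1: Z_total = R1 + (R2 || C) = 246.8 - j120.7 Ω = 274.7∠-26.1° Ω.

Z = 246.8 - j120.7 Ω = 274.7∠-26.1° Ω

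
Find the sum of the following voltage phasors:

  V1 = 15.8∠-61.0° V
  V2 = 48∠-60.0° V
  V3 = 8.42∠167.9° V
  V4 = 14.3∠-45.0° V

Step 1 — Convert each phasor to rectangular form:
  V1 = 15.8·(cos(-61.0°) + j·sin(-61.0°)) = 7.66 - j13.82 V
  V2 = 48·(cos(-60.0°) + j·sin(-60.0°)) = 24 - j41.57 V
  V3 = 8.42·(cos(167.9°) + j·sin(167.9°)) = -8.233 + j1.765 V
  V4 = 14.3·(cos(-45.0°) + j·sin(-45.0°)) = 10.11 - j10.11 V
Step 2 — Sum components: V_total = 33.54 - j63.73 V.
Step 3 — Convert to polar: |V_total| = 72.02 V, ∠V_total = -62.2°.

V_total = 72.02∠-62.2° V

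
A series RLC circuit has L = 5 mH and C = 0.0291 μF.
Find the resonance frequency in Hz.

Step 1 — Resonance condition Im(Z)=0 gives ω₀ = 1/√(LC).
Step 2 — ω₀ = 1/√(0.005·2.91e-08) = 8.29e+04 rad/s.
Step 3 — f₀ = ω₀/(2π) = 1.319e+04 Hz.

f₀ = 1.319e+04 Hz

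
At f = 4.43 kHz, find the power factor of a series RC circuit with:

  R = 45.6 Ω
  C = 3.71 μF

Step 1 — Angular frequency: ω = 2π·f = 2π·4430 = 2.783e+04 rad/s.
Step 2 — Component impedances:
  R: Z = R = 45.6 Ω
  C: Z = 1/(jωC) = -j/(ω·C) = 0 - j9.684 Ω
Step 3 — Series combination: Z_total = R + C = 45.6 - j9.684 Ω = 46.62∠-12.0° Ω.
Step 4 — Power factor: PF = cos(φ) = Re(Z)/|Z| = 45.6/46.617 = 0.9782.
Step 5 — Type: Im(Z) = -9.684 ⇒ leading (phase φ = -12.0°).

PF = 0.9782 (leading, φ = -12.0°)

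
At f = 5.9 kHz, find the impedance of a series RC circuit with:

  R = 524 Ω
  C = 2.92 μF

Step 1 — Angular frequency: ω = 2π·f = 2π·5900 = 3.707e+04 rad/s.
Step 2 — Component impedances:
  R: Z = R = 524 Ω
  C: Z = 1/(jωC) = -j/(ω·C) = 0 - j9.238 Ω
Step 3 — Series combination: Z_total = R + C = 524 - j9.238 Ω = 524.1∠-1.0° Ω.

Z = 524 - j9.238 Ω = 524.1∠-1.0° Ω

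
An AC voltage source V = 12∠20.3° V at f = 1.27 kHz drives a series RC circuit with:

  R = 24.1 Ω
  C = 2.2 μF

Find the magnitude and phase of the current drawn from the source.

Step 1 — Angular frequency: ω = 2π·f = 2π·1270 = 7980 rad/s.
Step 2 — Component impedances:
  R: Z = R = 24.1 Ω
  C: Z = 1/(jωC) = -j/(ω·C) = 0 - j56.96 Ω
Step 3 — Series combination: Z_total = R + C = 24.1 - j56.96 Ω = 61.85∠-67.1° Ω.
Step 4 — Source phasor: V = 12∠20.3° V = 11.25 + j4.163 V.
Step 5 — Ohm's law: I = V / Z_total = (11.25 + j4.163) / (24.1 - j56.96) = 0.00891 + j0.1938 A.
Step 6 — Convert to polar: |I| = 0.194 A, ∠I = 87.4°.

I = 0.194∠87.4° A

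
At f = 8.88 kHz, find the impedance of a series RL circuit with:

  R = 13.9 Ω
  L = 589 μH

Step 1 — Angular frequency: ω = 2π·f = 2π·8880 = 5.579e+04 rad/s.
Step 2 — Component impedances:
  R: Z = R = 13.9 Ω
  L: Z = jωL = j·5.579e+04·0.000589 = 0 + j32.86 Ω
Step 3 — Series combination: Z_total = R + L = 13.9 + j32.86 Ω = 35.68∠67.1° Ω.

Z = 13.9 + j32.86 Ω = 35.68∠67.1° Ω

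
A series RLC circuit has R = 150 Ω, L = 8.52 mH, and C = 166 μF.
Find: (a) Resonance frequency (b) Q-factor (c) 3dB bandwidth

Step 1 — Resonance: ω₀ = 1/√(LC) = 1/√(0.00852·0.000166) = 840.9 rad/s.
Step 2 — f₀ = ω₀/(2π) = 133.8 Hz.
Step 3 — Series Q: Q = ω₀L/R = 840.9·0.00852/150 = 0.04776.
Step 4 — Bandwidth: Δω = ω₀/Q = 1.761e+04 rad/s; BW = Δω/(2π) = 2802 Hz.

(a) f₀ = 133.8 Hz  (b) Q = 0.04776  (c) BW = 2802 Hz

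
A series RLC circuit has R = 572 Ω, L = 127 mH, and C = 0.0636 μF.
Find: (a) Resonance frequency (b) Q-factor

Step 1 — Resonance condition Im(Z)=0 gives ω₀ = 1/√(LC).
Step 2 — ω₀ = 1/√(0.127·6.36e-08) = 1.113e+04 rad/s.
Step 3 — f₀ = ω₀/(2π) = 1771 Hz.
Step 4 — Series Q: Q = ω₀L/R = 1.113e+04·0.127/572 = 2.47.

(a) f₀ = 1771 Hz  (b) Q = 2.47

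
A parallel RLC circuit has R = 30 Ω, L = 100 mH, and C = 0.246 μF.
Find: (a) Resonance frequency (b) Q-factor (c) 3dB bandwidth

Step 1 — Resonance: ω₀ = 1/√(LC) = 1/√(0.1·2.46e-07) = 6376 rad/s.
Step 2 — f₀ = ω₀/(2π) = 1015 Hz.
Step 3 — Parallel Q: Q = R/(ω₀L) = 30/(6376·0.1) = 0.04705.
Step 4 — Bandwidth: Δω = ω₀/Q = 1.355e+05 rad/s; BW = Δω/(2π) = 2.157e+04 Hz.

(a) f₀ = 1015 Hz  (b) Q = 0.04705  (c) BW = 2.157e+04 Hz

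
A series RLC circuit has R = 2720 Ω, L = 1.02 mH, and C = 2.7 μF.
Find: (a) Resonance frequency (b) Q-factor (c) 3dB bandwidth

Step 1 — Resonance condition Im(Z)=0 gives ω₀ = 1/√(LC).
Step 2 — ω₀ = 1/√(0.00102·2.7e-06) = 1.906e+04 rad/s.
Step 3 — f₀ = ω₀/(2π) = 3033 Hz.
Step 4 — Series Q: Q = ω₀L/R = 1.906e+04·0.00102/2720 = 0.007146.
Step 5 — 3dB bandwidth: Δω = ω₀/Q = 2.667e+06 rad/s; BW = Δω/(2π) = 4.244e+05 Hz.

(a) f₀ = 3033 Hz  (b) Q = 0.007146  (c) BW = 4.244e+05 Hz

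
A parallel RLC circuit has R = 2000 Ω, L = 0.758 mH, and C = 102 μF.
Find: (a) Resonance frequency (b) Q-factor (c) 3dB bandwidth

Step 1 — Resonance: ω₀ = 1/√(LC) = 1/√(0.000758·0.000102) = 3596 rad/s.
Step 2 — f₀ = ω₀/(2π) = 572.4 Hz.
Step 3 — Parallel Q: Q = R/(ω₀L) = 2000/(3596·0.000758) = 733.7.
Step 4 — Bandwidth: Δω = ω₀/Q = 4.902 rad/s; BW = Δω/(2π) = 0.7802 Hz.

(a) f₀ = 572.4 Hz  (b) Q = 733.7  (c) BW = 0.7802 Hz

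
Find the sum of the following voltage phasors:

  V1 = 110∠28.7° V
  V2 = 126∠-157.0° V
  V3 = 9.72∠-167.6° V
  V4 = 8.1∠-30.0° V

Step 1 — Convert each phasor to rectangular form:
  V1 = 110·(cos(28.7°) + j·sin(28.7°)) = 96.49 + j52.82 V
  V2 = 126·(cos(-157.0°) + j·sin(-157.0°)) = -116 - j49.23 V
  V3 = 9.72·(cos(-167.6°) + j·sin(-167.6°)) = -9.493 - j2.087 V
  V4 = 8.1·(cos(-30.0°) + j·sin(-30.0°)) = 7.015 - j4.05 V
Step 2 — Sum components: V_total = -21.98 - j2.545 V.
Step 3 — Convert to polar: |V_total| = 22.12 V, ∠V_total = -173.4°.

V_total = 22.12∠-173.4° V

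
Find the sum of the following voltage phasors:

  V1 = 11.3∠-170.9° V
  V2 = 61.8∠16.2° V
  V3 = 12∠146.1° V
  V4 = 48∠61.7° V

Step 1 — Convert each phasor to rectangular form:
  V1 = 11.3·(cos(-170.9°) + j·sin(-170.9°)) = -11.16 - j1.787 V
  V2 = 61.8·(cos(16.2°) + j·sin(16.2°)) = 59.35 + j17.24 V
  V3 = 12·(cos(146.1°) + j·sin(146.1°)) = -9.96 + j6.693 V
  V4 = 48·(cos(61.7°) + j·sin(61.7°)) = 22.76 + j42.26 V
Step 2 — Sum components: V_total = 60.98 + j64.41 V.
Step 3 — Convert to polar: |V_total| = 88.7 V, ∠V_total = 46.6°.

V_total = 88.7∠46.6° V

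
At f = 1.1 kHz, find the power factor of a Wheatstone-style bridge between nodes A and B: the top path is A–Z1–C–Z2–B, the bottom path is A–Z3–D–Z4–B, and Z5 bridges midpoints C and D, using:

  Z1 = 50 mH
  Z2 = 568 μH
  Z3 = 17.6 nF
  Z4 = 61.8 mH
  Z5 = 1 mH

Step 1 — Angular frequency: ω = 2π·f = 2π·1100 = 6912 rad/s.
Step 2 — Component impedances:
  Z1: Z = jωL = j·6912·0.05 = 0 + j345.6 Ω
  Z2: Z = jωL = j·6912·0.000568 = 0 + j3.926 Ω
  Z3: Z = 1/(jωC) = -j/(ω·C) = 0 - j8221 Ω
  Z4: Z = jωL = j·6912·0.0618 = 0 + j427.1 Ω
  Z5: Z = jωL = j·6912·0.001 = 0 + j6.912 Ω
Step 3 — Bridge requires nodal analysis (the Z5 bridge couples midpoints C and D, so the two paths cannot be reduced to a simple series/parallel combination). Setting node B to ground and injecting 1 A at node A, the 3-node admittance system at A, C, D solves to V_A = Z_AB = 0 + j364.6 Ω = 364.6∠90.0° Ω.
Step 4 — Power factor: PF = cos(φ) = Re(Z)/|Z| = 0/364.6 = 0.
Step 5 — Type: Im(Z) = 364.6 ⇒ lagging (phase φ = 90.0°).

PF = 0 (lagging, φ = 90.0°)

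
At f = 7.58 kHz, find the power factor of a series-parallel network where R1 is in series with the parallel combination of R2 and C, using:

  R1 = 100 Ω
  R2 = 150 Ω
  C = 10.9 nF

Step 1 — Angular frequency: ω = 2π·f = 2π·7580 = 4.763e+04 rad/s.
Step 2 — Component impedances:
  R1: Z = R = 100 Ω
  R2: Z = R = 150 Ω
  C: Z = 1/(jωC) = -j/(ω·C) = 0 - j1926 Ω
Step 3 — Parallel branch: R2 || C = 1/(1/R2 + 1/C) = 149.1 - j11.61 Ω.
Step 4 — Series with R1: Z_total = R1 + (R2 || C) = 249.1 - j11.61 Ω = 249.4∠-2.7° Ω.
Step 5 — Power factor: PF = cos(φ) = Re(Z)/|Z| = 249.1/249.37 = 0.9989.
Step 6 — Type: Im(Z) = -11.61 ⇒ leading (phase φ = -2.7°).

PF = 0.9989 (leading, φ = -2.7°)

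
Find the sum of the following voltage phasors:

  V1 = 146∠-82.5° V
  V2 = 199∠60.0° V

Step 1 — Convert each phasor to rectangular form:
  V1 = 146·(cos(-82.5°) + j·sin(-82.5°)) = 19.06 - j144.8 V
  V2 = 199·(cos(60.0°) + j·sin(60.0°)) = 99.5 + j172.3 V
Step 2 — Sum components: V_total = 118.6 + j27.59 V.
Step 3 — Convert to polar: |V_total| = 121.7 V, ∠V_total = 13.1°.

V_total = 121.7∠13.1° V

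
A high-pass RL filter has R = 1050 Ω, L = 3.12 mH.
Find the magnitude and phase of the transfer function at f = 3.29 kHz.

Step 1 — Angular frequency: ω = 2π·3290 = 2.067e+04 rad/s.
Step 2 — Transfer function: H(jω) = jωL/(R + jωL).
Step 3 — Numerator jωL = j·64.5; denominator R + jωL = 1050 + j64.5.
Step 4 — H = 0.003759 + j0.06119.
Step 5 — Magnitude: |H| = 0.06131 (-24.2 dB); phase: φ = 86.5°.

|H| = 0.06131 (-24.2 dB), φ = 86.5°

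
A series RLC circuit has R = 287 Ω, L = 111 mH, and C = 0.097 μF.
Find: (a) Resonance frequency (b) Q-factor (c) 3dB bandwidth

Step 1 — Resonance: ω₀ = 1/√(LC) = 1/√(0.111·9.7e-08) = 9637 rad/s.
Step 2 — f₀ = ω₀/(2π) = 1534 Hz.
Step 3 — Series Q: Q = ω₀L/R = 9637·0.111/287 = 3.727.
Step 4 — Bandwidth: Δω = ω₀/Q = 2586 rad/s; BW = Δω/(2π) = 411.5 Hz.

(a) f₀ = 1534 Hz  (b) Q = 3.727  (c) BW = 411.5 Hz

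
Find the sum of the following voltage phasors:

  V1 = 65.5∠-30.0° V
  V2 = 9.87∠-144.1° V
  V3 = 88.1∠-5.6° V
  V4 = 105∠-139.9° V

Step 1 — Convert each phasor to rectangular form:
  V1 = 65.5·(cos(-30.0°) + j·sin(-30.0°)) = 56.72 - j32.75 V
  V2 = 9.87·(cos(-144.1°) + j·sin(-144.1°)) = -7.995 - j5.787 V
  V3 = 88.1·(cos(-5.6°) + j·sin(-5.6°)) = 87.68 - j8.597 V
  V4 = 105·(cos(-139.9°) + j·sin(-139.9°)) = -80.32 - j67.63 V
Step 2 — Sum components: V_total = 56.09 - j114.8 V.
Step 3 — Convert to polar: |V_total| = 127.7 V, ∠V_total = -64.0°.

V_total = 127.7∠-64.0° V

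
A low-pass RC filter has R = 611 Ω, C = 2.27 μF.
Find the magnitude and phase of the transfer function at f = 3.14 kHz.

Step 1 — Angular frequency: ω = 2π·3140 = 1.973e+04 rad/s.
Step 2 — Transfer function: H(jω) = 1/(1 + jωRC).
Step 3 — Denominator: 1 + jωRC = 1 + j·1.973e+04·611·2.27e-06 = 1 + j27.36.
Step 4 — H = 0.001334 - j0.0365.
Step 5 — Magnitude: |H| = 0.03652 (-28.7 dB); phase: φ = -87.9°.

|H| = 0.03652 (-28.7 dB), φ = -87.9°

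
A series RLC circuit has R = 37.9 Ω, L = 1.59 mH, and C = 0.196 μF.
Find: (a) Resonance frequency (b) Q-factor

Step 1 — Resonance condition Im(Z)=0 gives ω₀ = 1/√(LC).
Step 2 — ω₀ = 1/√(0.00159·1.96e-07) = 5.665e+04 rad/s.
Step 3 — f₀ = ω₀/(2π) = 9016 Hz.
Step 4 — Series Q: Q = ω₀L/R = 5.665e+04·0.00159/37.9 = 2.376.

(a) f₀ = 9016 Hz  (b) Q = 2.376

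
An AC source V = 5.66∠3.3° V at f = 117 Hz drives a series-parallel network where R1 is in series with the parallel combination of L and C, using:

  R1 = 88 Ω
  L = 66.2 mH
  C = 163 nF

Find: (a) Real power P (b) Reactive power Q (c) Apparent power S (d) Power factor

Step 1 — Angular frequency: ω = 2π·f = 2π·117 = 735.1 rad/s.
Step 2 — Component impedances:
  R1: Z = R = 88 Ω
  L: Z = jωL = j·735.1·0.0662 = 0 + j48.67 Ω
  C: Z = 1/(jωC) = -j/(ω·C) = 0 - j8345 Ω
Step 3 — Parallel branch: L || C = 1/(1/L + 1/C) = 0 + j48.95 Ω.
Step 4 — Series with R1: Z_total = R1 + (L || C) = 88 + j48.95 Ω = 100.7∠29.1° Ω.
Step 5 — Source phasor: V = 5.66∠3.3° V = 5.651 + j0.3258 V.
Step 6 — Current: I = V / Z = 0.05061 - j0.02445 A = 0.05621∠-25.8° A.
Step 7 — Complex power: S = V·I* = 0.278 + j0.1546 VA.
Step 8 — Real power: P = Re(S) = 0.278 W.
Step 9 — Reactive power: Q = Im(S) = 0.1546 VAR.
Step 10 — Apparent power: |S| = 0.3181 VA.
Step 11 — Power factor: PF = P/|S| = 0.8739 (lagging).

(a) P = 0.278 W  (b) Q = 0.1546 VAR  (c) S = 0.3181 VA  (d) PF = 0.8739 (lagging)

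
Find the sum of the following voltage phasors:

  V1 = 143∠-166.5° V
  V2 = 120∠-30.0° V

Step 1 — Convert each phasor to rectangular form:
  V1 = 143·(cos(-166.5°) + j·sin(-166.5°)) = -139 - j33.38 V
  V2 = 120·(cos(-30.0°) + j·sin(-30.0°)) = 103.9 - j60 V
Step 2 — Sum components: V_total = -35.13 - j93.38 V.
Step 3 — Convert to polar: |V_total| = 99.77 V, ∠V_total = -110.6°.

V_total = 99.77∠-110.6° V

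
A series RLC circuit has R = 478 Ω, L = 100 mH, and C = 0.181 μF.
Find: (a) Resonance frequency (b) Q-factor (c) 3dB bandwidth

Step 1 — Resonance: ω₀ = 1/√(LC) = 1/√(0.1·1.81e-07) = 7433 rad/s.
Step 2 — f₀ = ω₀/(2π) = 1183 Hz.
Step 3 — Series Q: Q = ω₀L/R = 7433·0.1/478 = 1.555.
Step 4 — Bandwidth: Δω = ω₀/Q = 4780 rad/s; BW = Δω/(2π) = 760.8 Hz.

(a) f₀ = 1183 Hz  (b) Q = 1.555  (c) BW = 760.8 Hz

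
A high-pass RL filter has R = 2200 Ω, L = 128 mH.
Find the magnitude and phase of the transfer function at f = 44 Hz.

Step 1 — Angular frequency: ω = 2π·44 = 276.5 rad/s.
Step 2 — Transfer function: H(jω) = jωL/(R + jωL).
Step 3 — Numerator jωL = j·35.39; denominator R + jωL = 2200 + j35.39.
Step 4 — H = 0.0002587 + j0.01608.
Step 5 — Magnitude: |H| = 0.01608 (-35.9 dB); phase: φ = 89.1°.

|H| = 0.01608 (-35.9 dB), φ = 89.1°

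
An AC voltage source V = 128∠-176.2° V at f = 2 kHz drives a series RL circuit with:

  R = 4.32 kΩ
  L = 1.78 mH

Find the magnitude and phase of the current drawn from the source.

Step 1 — Angular frequency: ω = 2π·f = 2π·2000 = 1.257e+04 rad/s.
Step 2 — Component impedances:
  R: Z = R = 4320 Ω
  L: Z = jωL = j·1.257e+04·0.00178 = 0 + j22.37 Ω
Step 3 — Series combination: Z_total = R + L = 4320 + j22.37 Ω = 4320∠0.3° Ω.
Step 4 — Source phasor: V = 128∠-176.2° V = -127.7 - j8.483 V.
Step 5 — Ohm's law: I = V / Z_total = (-127.7 - j8.483) / (4320 + j22.37) = -0.02957 - j0.001811 A.
Step 6 — Convert to polar: |I| = 0.02963 A, ∠I = -176.5°.

I = 0.02963∠-176.5° A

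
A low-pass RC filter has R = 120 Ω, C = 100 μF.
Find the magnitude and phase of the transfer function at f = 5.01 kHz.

Step 1 — Angular frequency: ω = 2π·5010 = 3.148e+04 rad/s.
Step 2 — Transfer function: H(jω) = 1/(1 + jωRC).
Step 3 — Denominator: 1 + jωRC = 1 + j·3.148e+04·120·0.0001 = 1 + j377.7.
Step 4 — H = 7.008e-06 - j0.002647.
Step 5 — Magnitude: |H| = 0.002647 (-51.5 dB); phase: φ = -89.8°.

|H| = 0.002647 (-51.5 dB), φ = -89.8°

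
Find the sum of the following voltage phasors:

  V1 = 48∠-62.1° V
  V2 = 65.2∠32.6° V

Step 1 — Convert each phasor to rectangular form:
  V1 = 48·(cos(-62.1°) + j·sin(-62.1°)) = 22.46 - j42.42 V
  V2 = 65.2·(cos(32.6°) + j·sin(32.6°)) = 54.93 + j35.13 V
Step 2 — Sum components: V_total = 77.39 - j7.293 V.
Step 3 — Convert to polar: |V_total| = 77.73 V, ∠V_total = -5.4°.

V_total = 77.73∠-5.4° V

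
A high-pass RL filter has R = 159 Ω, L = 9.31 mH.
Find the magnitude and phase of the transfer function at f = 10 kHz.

Step 1 — Angular frequency: ω = 2π·1e+04 = 6.283e+04 rad/s.
Step 2 — Transfer function: H(jω) = jωL/(R + jωL).
Step 3 — Numerator jωL = j·585; denominator R + jωL = 159 + j585.
Step 4 — H = 0.9312 + j0.2531.
Step 5 — Magnitude: |H| = 0.965 (-0.3 dB); phase: φ = 15.2°.

|H| = 0.965 (-0.3 dB), φ = 15.2°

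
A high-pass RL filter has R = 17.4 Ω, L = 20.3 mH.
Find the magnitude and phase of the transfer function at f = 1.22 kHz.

Step 1 — Angular frequency: ω = 2π·1220 = 7665 rad/s.
Step 2 — Transfer function: H(jω) = jωL/(R + jωL).
Step 3 — Numerator jωL = j·155.6; denominator R + jωL = 17.4 + j155.6.
Step 4 — H = 0.9877 + j0.1104.
Step 5 — Magnitude: |H| = 0.9938 (-0.1 dB); phase: φ = 6.4°.

|H| = 0.9938 (-0.1 dB), φ = 6.4°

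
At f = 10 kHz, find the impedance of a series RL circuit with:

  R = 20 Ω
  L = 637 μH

Step 1 — Angular frequency: ω = 2π·f = 2π·1e+04 = 6.283e+04 rad/s.
Step 2 — Component impedances:
  R: Z = R = 20 Ω
  L: Z = jωL = j·6.283e+04·0.000637 = 0 + j40.02 Ω
Step 3 — Series combination: Z_total = R + L = 20 + j40.02 Ω = 44.74∠63.4° Ω.

Z = 20 + j40.02 Ω = 44.74∠63.4° Ω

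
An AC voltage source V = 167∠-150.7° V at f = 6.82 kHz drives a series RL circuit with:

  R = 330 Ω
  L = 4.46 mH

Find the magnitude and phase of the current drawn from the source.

Step 1 — Angular frequency: ω = 2π·f = 2π·6820 = 4.285e+04 rad/s.
Step 2 — Component impedances:
  R: Z = R = 330 Ω
  L: Z = jωL = j·4.285e+04·0.00446 = 0 + j191.1 Ω
Step 3 — Series combination: Z_total = R + L = 330 + j191.1 Ω = 381.3∠30.1° Ω.
Step 4 — Source phasor: V = 167∠-150.7° V = -145.6 - j81.73 V.
Step 5 — Ohm's law: I = V / Z_total = (-145.6 - j81.73) / (330 + j191.1) = -0.4379 + j0.005938 A.
Step 6 — Convert to polar: |I| = 0.4379 A, ∠I = 179.2°.

I = 0.4379∠179.2° A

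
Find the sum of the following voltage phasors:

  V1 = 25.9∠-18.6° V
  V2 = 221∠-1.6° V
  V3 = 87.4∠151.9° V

Step 1 — Convert each phasor to rectangular form:
  V1 = 25.9·(cos(-18.6°) + j·sin(-18.6°)) = 24.55 - j8.261 V
  V2 = 221·(cos(-1.6°) + j·sin(-1.6°)) = 220.9 - j6.171 V
  V3 = 87.4·(cos(151.9°) + j·sin(151.9°)) = -77.1 + j41.17 V
Step 2 — Sum components: V_total = 168.4 + j26.73 V.
Step 3 — Convert to polar: |V_total| = 170.5 V, ∠V_total = 9.0°.

V_total = 170.5∠9.0° V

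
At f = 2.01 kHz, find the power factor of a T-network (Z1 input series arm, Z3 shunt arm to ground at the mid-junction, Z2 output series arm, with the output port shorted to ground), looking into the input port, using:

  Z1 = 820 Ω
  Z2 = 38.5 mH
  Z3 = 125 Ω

Step 1 — Angular frequency: ω = 2π·f = 2π·2010 = 1.263e+04 rad/s.
Step 2 — Component impedances:
  Z1: Z = R = 820 Ω
  Z2: Z = jωL = j·1.263e+04·0.0385 = 0 + j486.2 Ω
  Z3: Z = R = 125 Ω
Step 3 — With the output port shorted to ground, the output series arm Z2 runs from the junction to ground; the shunt arm Z3 also runs from the junction to ground. They appear in parallel: Z3 || Z2 = 117.3 + j30.14 Ω.
Step 4 — Series with input arm Z1: Z_in = Z1 + (Z3 || Z2) = 937.3 + j30.14 Ω = 937.7∠1.8° Ω.
Step 5 — Power factor: PF = cos(φ) = Re(Z)/|Z| = 937.25/937.74 = 0.9995.
Step 6 — Type: Im(Z) = 30.14 ⇒ lagging (phase φ = 1.8°).

PF = 0.9995 (lagging, φ = 1.8°)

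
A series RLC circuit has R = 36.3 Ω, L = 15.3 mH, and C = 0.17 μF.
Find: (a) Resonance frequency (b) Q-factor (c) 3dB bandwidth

Step 1 — Resonance: ω₀ = 1/√(LC) = 1/√(0.0153·1.7e-07) = 1.961e+04 rad/s.
Step 2 — f₀ = ω₀/(2π) = 3121 Hz.
Step 3 — Series Q: Q = ω₀L/R = 1.961e+04·0.0153/36.3 = 8.264.
Step 4 — Bandwidth: Δω = ω₀/Q = 2373 rad/s; BW = Δω/(2π) = 377.6 Hz.

(a) f₀ = 3121 Hz  (b) Q = 8.264  (c) BW = 377.6 Hz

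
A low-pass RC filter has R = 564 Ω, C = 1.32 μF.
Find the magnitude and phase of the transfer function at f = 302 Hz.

Step 1 — Angular frequency: ω = 2π·302 = 1898 rad/s.
Step 2 — Transfer function: H(jω) = 1/(1 + jωRC).
Step 3 — Denominator: 1 + jωRC = 1 + j·1898·564·1.32e-06 = 1 + j1.413.
Step 4 — H = 0.3338 - j0.4716.
Step 5 — Magnitude: |H| = 0.5778 (-4.8 dB); phase: φ = -54.7°.

|H| = 0.5778 (-4.8 dB), φ = -54.7°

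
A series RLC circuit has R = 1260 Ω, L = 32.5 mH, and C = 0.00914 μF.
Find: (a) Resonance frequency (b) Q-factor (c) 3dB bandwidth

Step 1 — Resonance: ω₀ = 1/√(LC) = 1/√(0.0325·9.14e-09) = 5.802e+04 rad/s.
Step 2 — f₀ = ω₀/(2π) = 9234 Hz.
Step 3 — Series Q: Q = ω₀L/R = 5.802e+04·0.0325/1260 = 1.497.
Step 4 — Bandwidth: Δω = ω₀/Q = 3.877e+04 rad/s; BW = Δω/(2π) = 6170 Hz.

(a) f₀ = 9234 Hz  (b) Q = 1.497  (c) BW = 6170 Hz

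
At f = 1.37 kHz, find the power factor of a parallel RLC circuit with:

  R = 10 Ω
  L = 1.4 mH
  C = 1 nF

Step 1 — Angular frequency: ω = 2π·f = 2π·1370 = 8608 rad/s.
Step 2 — Component impedances:
  R: Z = R = 10 Ω
  L: Z = jωL = j·8608·0.0014 = 0 + j12.05 Ω
  C: Z = 1/(jωC) = -j/(ω·C) = 0 - j1.162e+05 Ω
Step 3 — Parallel combination: 1/Z_total = 1/R + 1/L + 1/C; Z_total = 5.923 + j4.914 Ω = 7.696∠39.7° Ω.
Step 4 — Power factor: PF = cos(φ) = Re(Z)/|Z| = 5.923/7.696 = 0.7696.
Step 5 — Type: Im(Z) = 4.914 ⇒ lagging (phase φ = 39.7°).

PF = 0.7696 (lagging, φ = 39.7°)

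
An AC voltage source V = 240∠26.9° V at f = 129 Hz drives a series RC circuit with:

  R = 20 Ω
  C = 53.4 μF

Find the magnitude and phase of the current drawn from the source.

Step 1 — Angular frequency: ω = 2π·f = 2π·129 = 810.5 rad/s.
Step 2 — Component impedances:
  R: Z = R = 20 Ω
  C: Z = 1/(jωC) = -j/(ω·C) = 0 - j23.1 Ω
Step 3 — Series combination: Z_total = R + C = 20 - j23.1 Ω = 30.56∠-49.1° Ω.
Step 4 — Source phasor: V = 240∠26.9° V = 214 + j108.6 V.
Step 5 — Ohm's law: I = V / Z_total = (214 + j108.6) / (20 - j23.1) = 1.897 + j7.621 A.
Step 6 — Convert to polar: |I| = 7.854 A, ∠I = 76.0°.

I = 7.854∠76.0° A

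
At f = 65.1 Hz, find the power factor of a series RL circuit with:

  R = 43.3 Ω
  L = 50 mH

Step 1 — Angular frequency: ω = 2π·f = 2π·65.1 = 409 rad/s.
Step 2 — Component impedances:
  R: Z = R = 43.3 Ω
  L: Z = jωL = j·409·0.05 = 0 + j20.45 Ω
Step 3 — Series combination: Z_total = R + L = 43.3 + j20.45 Ω = 47.89∠25.3° Ω.
Step 4 — Power factor: PF = cos(φ) = Re(Z)/|Z| = 43.3/47.89 = 0.9042.
Step 5 — Type: Im(Z) = 20.45 ⇒ lagging (phase φ = 25.3°).

PF = 0.9042 (lagging, φ = 25.3°)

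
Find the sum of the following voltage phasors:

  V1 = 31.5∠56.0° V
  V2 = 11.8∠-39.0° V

Step 1 — Convert each phasor to rectangular form:
  V1 = 31.5·(cos(56.0°) + j·sin(56.0°)) = 17.61 + j26.11 V
  V2 = 11.8·(cos(-39.0°) + j·sin(-39.0°)) = 9.17 - j7.426 V
Step 2 — Sum components: V_total = 26.78 + j18.69 V.
Step 3 — Convert to polar: |V_total| = 32.66 V, ∠V_total = 34.9°.

V_total = 32.66∠34.9° V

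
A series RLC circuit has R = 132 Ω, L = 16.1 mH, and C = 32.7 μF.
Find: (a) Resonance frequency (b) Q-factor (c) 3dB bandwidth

Step 1 — Resonance condition Im(Z)=0 gives ω₀ = 1/√(LC).
Step 2 — ω₀ = 1/√(0.0161·3.27e-05) = 1378 rad/s.
Step 3 — f₀ = ω₀/(2π) = 219.3 Hz.
Step 4 — Series Q: Q = ω₀L/R = 1378·0.0161/132 = 0.1681.
Step 5 — 3dB bandwidth: Δω = ω₀/Q = 8199 rad/s; BW = Δω/(2π) = 1305 Hz.

(a) f₀ = 219.3 Hz  (b) Q = 0.1681  (c) BW = 1305 Hz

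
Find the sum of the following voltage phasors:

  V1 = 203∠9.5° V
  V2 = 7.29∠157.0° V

Step 1 — Convert each phasor to rectangular form:
  V1 = 203·(cos(9.5°) + j·sin(9.5°)) = 200.2 + j33.5 V
  V2 = 7.29·(cos(157.0°) + j·sin(157.0°)) = -6.71 + j2.848 V
Step 2 — Sum components: V_total = 193.5 + j36.35 V.
Step 3 — Convert to polar: |V_total| = 196.9 V, ∠V_total = 10.6°.

V_total = 196.9∠10.6° V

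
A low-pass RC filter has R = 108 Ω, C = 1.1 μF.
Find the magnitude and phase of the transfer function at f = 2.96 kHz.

Step 1 — Angular frequency: ω = 2π·2960 = 1.86e+04 rad/s.
Step 2 — Transfer function: H(jω) = 1/(1 + jωRC).
Step 3 — Denominator: 1 + jωRC = 1 + j·1.86e+04·108·1.1e-06 = 1 + j2.209.
Step 4 — H = 0.17 - j0.3756.
Step 5 — Magnitude: |H| = 0.4123 (-7.7 dB); phase: φ = -65.6°.

|H| = 0.4123 (-7.7 dB), φ = -65.6°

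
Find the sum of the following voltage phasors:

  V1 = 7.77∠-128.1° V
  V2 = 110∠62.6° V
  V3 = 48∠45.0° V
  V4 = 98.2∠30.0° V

Step 1 — Convert each phasor to rectangular form:
  V1 = 7.77·(cos(-128.1°) + j·sin(-128.1°)) = -4.794 - j6.114 V
  V2 = 110·(cos(62.6°) + j·sin(62.6°)) = 50.62 + j97.66 V
  V3 = 48·(cos(45.0°) + j·sin(45.0°)) = 33.94 + j33.94 V
  V4 = 98.2·(cos(30.0°) + j·sin(30.0°)) = 85.04 + j49.1 V
Step 2 — Sum components: V_total = 164.8 + j174.6 V.
Step 3 — Convert to polar: |V_total| = 240.1 V, ∠V_total = 46.6°.

V_total = 240.1∠46.6° V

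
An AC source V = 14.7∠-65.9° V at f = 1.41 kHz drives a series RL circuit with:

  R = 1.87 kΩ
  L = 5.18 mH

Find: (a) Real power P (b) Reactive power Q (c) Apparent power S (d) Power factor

Step 1 — Angular frequency: ω = 2π·f = 2π·1410 = 8859 rad/s.
Step 2 — Component impedances:
  R: Z = R = 1870 Ω
  L: Z = jωL = j·8859·0.00518 = 0 + j45.89 Ω
Step 3 — Series combination: Z_total = R + L = 1870 + j45.89 Ω = 1871∠1.4° Ω.
Step 4 — Source phasor: V = 14.7∠-65.9° V = 6.002 - j13.42 V.
Step 5 — Current: I = V / Z = 0.003032 - j0.00725 A = 0.007859∠-67.3° A.
Step 6 — Complex power: S = V·I* = 0.1155 + j0.002834 VA.
Step 7 — Real power: P = Re(S) = 0.1155 W.
Step 8 — Reactive power: Q = Im(S) = 0.002834 VAR.
Step 9 — Apparent power: |S| = 0.1155 VA.
Step 10 — Power factor: PF = P/|S| = 0.9997 (lagging).

(a) P = 0.1155 W  (b) Q = 0.002834 VAR  (c) S = 0.1155 VA  (d) PF = 0.9997 (lagging)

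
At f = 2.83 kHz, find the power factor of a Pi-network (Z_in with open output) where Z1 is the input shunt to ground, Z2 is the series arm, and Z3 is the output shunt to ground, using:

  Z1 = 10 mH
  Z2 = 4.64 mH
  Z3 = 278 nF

Step 1 — Angular frequency: ω = 2π·f = 2π·2830 = 1.778e+04 rad/s.
Step 2 — Component impedances:
  Z1: Z = jωL = j·1.778e+04·0.01 = 0 + j177.8 Ω
  Z2: Z = jωL = j·1.778e+04·0.00464 = 0 + j82.51 Ω
  Z3: Z = 1/(jωC) = -j/(ω·C) = 0 - j202.3 Ω
Step 3 — With open output, the series arm Z2 and the output shunt Z3 appear in series to ground: Z2 + Z3 = 0 - j119.8 Ω.
Step 4 — Parallel with input shunt Z1: Z_in = Z1 || (Z2 + Z3) = 0 - j367.1 Ω = 367.1∠-90.0° Ω.
Step 5 — Power factor: PF = cos(φ) = Re(Z)/|Z| = 0/367.1 = 0.
Step 6 — Type: Im(Z) = -367.1 ⇒ leading (phase φ = -90.0°).

PF = 0 (leading, φ = -90.0°)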